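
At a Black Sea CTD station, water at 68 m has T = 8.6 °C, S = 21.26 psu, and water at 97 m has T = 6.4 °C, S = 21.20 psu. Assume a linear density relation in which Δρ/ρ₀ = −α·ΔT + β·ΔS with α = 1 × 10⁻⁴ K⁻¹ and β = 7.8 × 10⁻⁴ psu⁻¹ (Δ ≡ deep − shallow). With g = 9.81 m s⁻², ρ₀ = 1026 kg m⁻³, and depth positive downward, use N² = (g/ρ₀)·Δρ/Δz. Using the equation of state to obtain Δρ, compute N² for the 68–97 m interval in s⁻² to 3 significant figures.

ΔT = -2.2 K, ΔS = -0.06 psu (deep − shallow).
Δρ/ρ₀ = −αΔT + βΔS = 2.20 × 10⁻⁴ − 4.68 × 10⁻⁵ = 1.732 × 10⁻⁴, so Δρ ≈ 0.1777 kg m⁻³.
N² = (g/ρ₀)·Δρ/Δz = g·(Δρ/ρ₀)/Δz = 9.81 × 1.732 × 10⁻⁴ / 29 = 5.8589 × 10⁻⁵ s⁻² ≈ 5.86 × 10⁻⁵ s⁻².

5.86 × 10⁻⁵ s⁻²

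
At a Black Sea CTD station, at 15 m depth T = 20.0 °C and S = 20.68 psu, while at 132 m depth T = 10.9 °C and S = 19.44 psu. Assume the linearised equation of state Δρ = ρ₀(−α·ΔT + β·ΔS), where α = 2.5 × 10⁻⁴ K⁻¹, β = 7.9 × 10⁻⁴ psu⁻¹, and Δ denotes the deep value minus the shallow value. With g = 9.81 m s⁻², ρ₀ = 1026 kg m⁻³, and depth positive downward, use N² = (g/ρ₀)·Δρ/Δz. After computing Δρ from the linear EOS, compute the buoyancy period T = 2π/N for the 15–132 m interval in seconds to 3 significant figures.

603 s

ΔT = -9.1 K, ΔS = -1.24 psu (deep − shallow).
Δρ/ρ₀ = −αΔT + βΔS = 2.275 × 10⁻³ − 9.796 × 10⁻⁴ = 1.2954 × 10⁻³, so Δρ ≈ 1.329 kg m⁻³.
N² = (g/ρ₀)·Δρ/Δz = g·(Δρ/ρ₀)/Δz = 9.81 × 1.2954 × 10⁻³ / 117 = 1.0861 × 10⁻⁴ s⁻².
N = √(1.0861 × 10⁻⁴) = 0.010422 rad s⁻¹ → T = 2π/N = 602.88 s ≈ 603 s.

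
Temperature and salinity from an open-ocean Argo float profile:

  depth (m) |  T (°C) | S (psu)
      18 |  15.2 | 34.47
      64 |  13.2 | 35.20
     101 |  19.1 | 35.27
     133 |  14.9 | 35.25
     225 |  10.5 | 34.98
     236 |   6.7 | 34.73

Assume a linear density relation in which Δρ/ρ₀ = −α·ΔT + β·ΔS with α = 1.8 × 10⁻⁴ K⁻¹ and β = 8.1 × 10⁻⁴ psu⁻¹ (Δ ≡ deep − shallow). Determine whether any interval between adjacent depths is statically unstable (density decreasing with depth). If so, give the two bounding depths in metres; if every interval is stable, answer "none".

Evaluate Δρ/ρ₀ = −αΔT + βΔS across each adjacent pair:
  18–64 m: −αΔT+βΔS = −(1.8 × 10⁻⁴)(-2.0)+(8.1 × 10⁻⁴)(+0.73) = 9.5 × 10⁻⁴ → stable
  64–101 m: −αΔT+βΔS = −(1.8 × 10⁻⁴)(+5.9)+(8.1 × 10⁻⁴)(+0.07) = -1.0 × 10⁻³ → UNSTABLE
  101–133 m: −αΔT+βΔS = −(1.8 × 10⁻⁴)(-4.2)+(8.1 × 10⁻⁴)(-0.02) = 7.4 × 10⁻⁴ → stable
  133–225 m: −αΔT+βΔS = −(1.8 × 10⁻⁴)(-4.4)+(8.1 × 10⁻⁴)(-0.27) = 5.7 × 10⁻⁴ → stable
  225–236 m: −αΔT+βΔS = −(1.8 × 10⁻⁴)(-3.8)+(8.1 × 10⁻⁴)(-0.25) = 4.8 × 10⁻⁴ → stable
The 64–101 m interval has Δρ < 0: lighter water underlies denser water.

64–101 m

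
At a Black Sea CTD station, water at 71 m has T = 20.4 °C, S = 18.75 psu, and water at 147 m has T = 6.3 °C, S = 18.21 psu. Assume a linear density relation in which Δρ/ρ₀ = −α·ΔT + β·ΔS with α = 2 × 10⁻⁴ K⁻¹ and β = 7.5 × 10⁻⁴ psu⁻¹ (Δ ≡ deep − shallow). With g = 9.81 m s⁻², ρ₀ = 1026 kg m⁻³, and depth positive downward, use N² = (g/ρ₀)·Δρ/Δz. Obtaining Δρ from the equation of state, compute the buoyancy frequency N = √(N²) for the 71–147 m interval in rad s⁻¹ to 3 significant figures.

ΔT = -14.1 K, ΔS = -0.54 psu (deep − shallow).
Δρ/ρ₀ = −αΔT + βΔS = 2.82 × 10⁻³ − 4.05 × 10⁻⁴ = 2.415 × 10⁻³, so Δρ ≈ 2.478 kg m⁻³.
N² = (g/ρ₀)·Δρ/Δz = g·(Δρ/ρ₀)/Δz = 9.81 × 2.415 × 10⁻³ / 76 = 3.1173 × 10⁻⁴ s⁻².
N = √(3.1173 × 10⁻⁴) = 0.017656 rad s⁻¹ ≈ 0.0177 rad s⁻¹.

0.0177 rad s⁻¹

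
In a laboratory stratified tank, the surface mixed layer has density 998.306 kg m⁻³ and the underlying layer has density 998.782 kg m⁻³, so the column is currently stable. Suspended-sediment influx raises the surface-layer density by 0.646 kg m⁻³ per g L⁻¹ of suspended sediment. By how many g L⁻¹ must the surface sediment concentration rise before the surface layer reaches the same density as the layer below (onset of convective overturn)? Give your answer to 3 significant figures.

Density deficit of the surface layer: 998.782 − 998.306 = 0.476 kg m⁻³.
Required change = 0.476 / 0.646 = 0.737 g L⁻¹.

0.737 g L⁻¹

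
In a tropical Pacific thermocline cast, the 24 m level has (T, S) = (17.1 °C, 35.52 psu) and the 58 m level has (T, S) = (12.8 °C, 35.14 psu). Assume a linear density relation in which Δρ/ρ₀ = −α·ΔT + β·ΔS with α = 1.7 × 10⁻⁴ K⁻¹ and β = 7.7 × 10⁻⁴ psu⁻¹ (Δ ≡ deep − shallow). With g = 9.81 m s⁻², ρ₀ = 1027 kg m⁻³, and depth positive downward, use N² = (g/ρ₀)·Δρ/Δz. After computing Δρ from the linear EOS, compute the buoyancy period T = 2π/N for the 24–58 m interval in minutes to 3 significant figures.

9.31 min

ΔT = -4.3 K, ΔS = -0.38 psu (deep − shallow).
Δρ/ρ₀ = −αΔT + βΔS = 7.31 × 10⁻⁴ − 2.926 × 10⁻⁴ = 4.384 × 10⁻⁴, so Δρ ≈ 0.4502 kg m⁻³.
N² = (g/ρ₀)·Δρ/Δz = g·(Δρ/ρ₀)/Δz = 9.81 × 4.384 × 10⁻⁴ / 34 = 1.2649 × 10⁻⁴ s⁻².
N = √(1.2649 × 10⁻⁴) = 0.011247 rad s⁻¹ → T = 2π/N = 558.65 s = 9.3108 min ≈ 9.31 min.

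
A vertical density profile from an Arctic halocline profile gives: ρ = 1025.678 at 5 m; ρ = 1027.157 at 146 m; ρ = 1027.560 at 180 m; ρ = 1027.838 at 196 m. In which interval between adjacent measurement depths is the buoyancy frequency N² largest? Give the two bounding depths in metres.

180–196 m

Compute the density gradient over each adjacent pair:
  5–146 m: Δρ/Δz = 1.479/141 = 0.010 kg m⁻⁴
  146–180 m: Δρ/Δz = 0.403/34 = 0.012 kg m⁻⁴
  180–196 m: Δρ/Δz = 0.278/16 = 0.017 kg m⁻⁴
The largest gradient is in the 180–196 m interval — the pycnocline.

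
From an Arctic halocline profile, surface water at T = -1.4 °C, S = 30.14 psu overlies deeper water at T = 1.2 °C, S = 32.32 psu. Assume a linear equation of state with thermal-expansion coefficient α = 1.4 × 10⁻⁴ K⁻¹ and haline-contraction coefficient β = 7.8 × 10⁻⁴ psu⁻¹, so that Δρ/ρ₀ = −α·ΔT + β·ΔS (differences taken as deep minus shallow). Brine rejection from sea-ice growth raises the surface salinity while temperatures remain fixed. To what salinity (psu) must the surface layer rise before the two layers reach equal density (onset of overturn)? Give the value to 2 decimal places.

Neutral buoyancy requires −α(T_deep − T_surf) + β(S_deep − S_surf′) = 0.
S_surf′ = S_deep − (α/β)·ΔT = 32.32 − (1.4 × 10⁻⁴/7.8 × 10⁻⁴)·(+2.6) = 31.8533 psu.
Increase required: 31.8533 − 30.14 = 1.7133 psu.

31.85 psu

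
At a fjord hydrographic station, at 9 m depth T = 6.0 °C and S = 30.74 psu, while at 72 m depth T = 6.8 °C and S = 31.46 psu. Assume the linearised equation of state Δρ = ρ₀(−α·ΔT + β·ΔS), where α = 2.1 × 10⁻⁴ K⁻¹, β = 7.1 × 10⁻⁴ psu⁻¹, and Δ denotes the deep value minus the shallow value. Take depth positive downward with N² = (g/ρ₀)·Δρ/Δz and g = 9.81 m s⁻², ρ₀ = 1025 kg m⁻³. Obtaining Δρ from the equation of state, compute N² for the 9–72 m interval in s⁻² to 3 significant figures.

ΔT = +0.8 K, ΔS = +0.72 psu (deep − shallow).
Δρ/ρ₀ = −αΔT + βΔS = -1.68 × 10⁻⁴ + 5.112 × 10⁻⁴ = 3.432 × 10⁻⁴, so Δρ ≈ 0.3518 kg m⁻³.
N² = (g/ρ₀)·Δρ/Δz = g·(Δρ/ρ₀)/Δz = 9.81 × 3.432 × 10⁻⁴ / 63 = 5.3441 × 10⁻⁵ s⁻² ≈ 5.34 × 10⁻⁵ s⁻².

5.34 × 10⁻⁵ s⁻²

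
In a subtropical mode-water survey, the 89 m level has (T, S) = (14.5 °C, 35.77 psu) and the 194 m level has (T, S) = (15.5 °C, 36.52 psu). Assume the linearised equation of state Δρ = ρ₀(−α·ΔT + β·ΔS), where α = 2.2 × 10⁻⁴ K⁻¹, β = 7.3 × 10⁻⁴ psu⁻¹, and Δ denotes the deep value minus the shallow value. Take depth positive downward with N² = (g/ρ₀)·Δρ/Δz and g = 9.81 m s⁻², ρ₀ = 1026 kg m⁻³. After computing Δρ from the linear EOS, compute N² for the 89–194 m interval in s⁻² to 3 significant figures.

3.06 × 10⁻⁵ s⁻²

ΔT = +1.0 K, ΔS = +0.75 psu (deep − shallow).
Δρ/ρ₀ = −αΔT + βΔS = -2.20 × 10⁻⁴ + 5.475 × 10⁻⁴ = 3.275 × 10⁻⁴, so Δρ ≈ 0.3360 kg m⁻³.
N² = (g/ρ₀)·Δρ/Δz = g·(Δρ/ρ₀)/Δz = 9.81 × 3.275 × 10⁻⁴ / 105 = 3.0598 × 10⁻⁵ s⁻² ≈ 3.06 × 10⁻⁵ s⁻².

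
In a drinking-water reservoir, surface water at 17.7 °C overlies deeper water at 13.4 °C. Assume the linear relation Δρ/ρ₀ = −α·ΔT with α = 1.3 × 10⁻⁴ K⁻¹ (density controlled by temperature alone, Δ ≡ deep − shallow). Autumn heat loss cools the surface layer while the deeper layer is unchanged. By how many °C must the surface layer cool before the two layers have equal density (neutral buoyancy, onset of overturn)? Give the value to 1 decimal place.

4.3 °C

With temperature the only control, equal density requires T_surf′ = T_deep.
T_surf′ = 13.4 °C.
Cooling required: 17.7 − 13.4 = 4.3 °C.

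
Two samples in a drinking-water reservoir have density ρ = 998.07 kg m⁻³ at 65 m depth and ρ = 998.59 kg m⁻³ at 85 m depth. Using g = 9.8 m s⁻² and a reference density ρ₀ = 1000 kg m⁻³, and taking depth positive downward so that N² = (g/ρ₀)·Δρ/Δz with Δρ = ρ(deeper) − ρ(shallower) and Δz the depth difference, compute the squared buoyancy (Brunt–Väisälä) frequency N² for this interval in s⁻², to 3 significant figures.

Δρ = 998.59 − 998.07 = 0.52 kg m⁻³ over Δz = 85 − 65 = 20 m.
N² = (9.8/1000) × (0.52/20) = 2.5480 × 10⁻⁴ s⁻² ≈ 2.55 × 10⁻⁴ s⁻².

2.55 × 10⁻⁴ s⁻²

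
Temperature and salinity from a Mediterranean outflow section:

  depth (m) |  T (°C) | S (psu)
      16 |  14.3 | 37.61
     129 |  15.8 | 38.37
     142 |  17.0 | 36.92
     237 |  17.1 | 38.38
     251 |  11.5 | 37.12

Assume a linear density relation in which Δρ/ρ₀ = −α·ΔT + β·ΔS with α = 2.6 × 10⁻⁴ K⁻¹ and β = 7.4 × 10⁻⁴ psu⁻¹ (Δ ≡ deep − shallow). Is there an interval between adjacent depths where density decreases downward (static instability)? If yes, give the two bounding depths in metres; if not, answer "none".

Evaluate Δρ/ρ₀ = −αΔT + βΔS across each adjacent pair:
  16–129 m: −αΔT+βΔS = −(2.6 × 10⁻⁴)(+1.5)+(7.4 × 10⁻⁴)(+0.76) = 1.7 × 10⁻⁴ → stable
  129–142 m: −αΔT+βΔS = −(2.6 × 10⁻⁴)(+1.2)+(7.4 × 10⁻⁴)(-1.45) = -1.4 × 10⁻³ → UNSTABLE
  142–237 m: −αΔT+βΔS = −(2.6 × 10⁻⁴)(+0.1)+(7.4 × 10⁻⁴)(+1.46) = 1.1 × 10⁻³ → stable
  237–251 m: −αΔT+βΔS = −(2.6 × 10⁻⁴)(-5.6)+(7.4 × 10⁻⁴)(-1.26) = 5.2 × 10⁻⁴ → stable
The 129–142 m interval has Δρ < 0: lighter water underlies denser water.

129–142 m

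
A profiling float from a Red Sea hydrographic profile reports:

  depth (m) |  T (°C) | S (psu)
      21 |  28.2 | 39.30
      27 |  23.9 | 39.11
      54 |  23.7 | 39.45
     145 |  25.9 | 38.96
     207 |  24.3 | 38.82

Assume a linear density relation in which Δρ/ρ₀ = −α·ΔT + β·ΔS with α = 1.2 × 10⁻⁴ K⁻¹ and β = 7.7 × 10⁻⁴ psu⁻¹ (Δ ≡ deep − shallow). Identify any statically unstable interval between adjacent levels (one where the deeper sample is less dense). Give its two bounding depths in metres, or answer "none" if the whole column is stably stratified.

Evaluate Δρ/ρ₀ = −αΔT + βΔS across each adjacent pair:
  21–27 m: −αΔT+βΔS = −(1.2 × 10⁻⁴)(-4.3)+(7.7 × 10⁻⁴)(-0.19) = 3.7 × 10⁻⁴ → stable
  27–54 m: −αΔT+βΔS = −(1.2 × 10⁻⁴)(-0.2)+(7.7 × 10⁻⁴)(+0.34) = 2.9 × 10⁻⁴ → stable
  54–145 m: −αΔT+βΔS = −(1.2 × 10⁻⁴)(+2.2)+(7.7 × 10⁻⁴)(-0.49) = -6.4 × 10⁻⁴ → UNSTABLE
  145–207 m: −αΔT+βΔS = −(1.2 × 10⁻⁴)(-1.6)+(7.7 × 10⁻⁴)(-0.14) = 8.4 × 10⁻⁵ → stable
The 54–145 m interval has Δρ < 0: lighter water underlies denser water.

54–145 m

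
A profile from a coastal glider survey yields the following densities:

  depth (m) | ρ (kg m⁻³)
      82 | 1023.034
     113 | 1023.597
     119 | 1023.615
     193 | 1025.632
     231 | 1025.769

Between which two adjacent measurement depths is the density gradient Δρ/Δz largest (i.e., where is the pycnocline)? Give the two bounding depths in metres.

Compute the density gradient over each adjacent pair:
  82–113 m: Δρ/Δz = 0.563/31 = 0.018 kg m⁻⁴
  113–119 m: Δρ/Δz = 0.018/6 = 3.0 × 10⁻³ kg m⁻⁴
  119–193 m: Δρ/Δz = 2.017/74 = 0.027 kg m⁻⁴
  193–231 m: Δρ/Δz = 0.137/38 = 3.6 × 10⁻³ kg m⁻⁴
The largest gradient is in the 119–193 m interval — the pycnocline.

119–193 m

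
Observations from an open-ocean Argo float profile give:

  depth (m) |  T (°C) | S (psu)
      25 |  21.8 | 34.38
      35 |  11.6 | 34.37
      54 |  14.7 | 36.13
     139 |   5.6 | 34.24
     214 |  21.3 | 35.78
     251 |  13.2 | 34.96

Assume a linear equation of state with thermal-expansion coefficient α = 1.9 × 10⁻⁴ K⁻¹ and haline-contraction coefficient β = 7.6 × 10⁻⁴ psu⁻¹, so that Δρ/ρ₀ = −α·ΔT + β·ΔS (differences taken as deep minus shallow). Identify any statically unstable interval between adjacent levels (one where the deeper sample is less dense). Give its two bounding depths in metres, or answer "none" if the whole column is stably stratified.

Evaluate Δρ/ρ₀ = −αΔT + βΔS across each adjacent pair:
  25–35 m: −αΔT+βΔS = −(1.9 × 10⁻⁴)(-10.2)+(7.6 × 10⁻⁴)(-0.01) = 1.9 × 10⁻³ → stable
  35–54 m: −αΔT+βΔS = −(1.9 × 10⁻⁴)(+3.1)+(7.6 × 10⁻⁴)(+1.76) = 7.5 × 10⁻⁴ → stable
  54–139 m: −αΔT+βΔS = −(1.9 × 10⁻⁴)(-9.1)+(7.6 × 10⁻⁴)(-1.89) = 2.9 × 10⁻⁴ → stable
  139–214 m: −αΔT+βΔS = −(1.9 × 10⁻⁴)(+15.7)+(7.6 × 10⁻⁴)(+1.54) = -1.8 × 10⁻³ → UNSTABLE
  214–251 m: −αΔT+βΔS = −(1.9 × 10⁻⁴)(-8.1)+(7.6 × 10⁻⁴)(-0.82) = 9.2 × 10⁻⁴ → stable
The 139–214 m interval has Δρ < 0: lighter water underlies denser water.

139–214 m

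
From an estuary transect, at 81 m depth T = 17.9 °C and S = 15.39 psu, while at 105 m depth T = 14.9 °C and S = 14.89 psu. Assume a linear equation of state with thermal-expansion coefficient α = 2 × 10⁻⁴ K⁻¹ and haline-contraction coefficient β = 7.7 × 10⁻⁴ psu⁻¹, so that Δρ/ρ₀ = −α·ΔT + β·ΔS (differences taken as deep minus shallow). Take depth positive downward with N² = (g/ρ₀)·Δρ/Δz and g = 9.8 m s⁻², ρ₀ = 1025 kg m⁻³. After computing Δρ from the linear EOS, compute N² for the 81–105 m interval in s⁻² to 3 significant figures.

8.78 × 10⁻⁵ s⁻²

ΔT = -3.0 K, ΔS = -0.50 psu (deep − shallow).
Δρ/ρ₀ = −αΔT + βΔS = 6.00 × 10⁻⁴ − 3.85 × 10⁻⁴ = 2.15 × 10⁻⁴, so Δρ ≈ 0.2204 kg m⁻³.
N² = (g/ρ₀)·Δρ/Δz = g·(Δρ/ρ₀)/Δz = 9.8 × 2.15 × 10⁻⁴ / 24 = 8.7792 × 10⁻⁵ s⁻² ≈ 8.78 × 10⁻⁵ s⁻².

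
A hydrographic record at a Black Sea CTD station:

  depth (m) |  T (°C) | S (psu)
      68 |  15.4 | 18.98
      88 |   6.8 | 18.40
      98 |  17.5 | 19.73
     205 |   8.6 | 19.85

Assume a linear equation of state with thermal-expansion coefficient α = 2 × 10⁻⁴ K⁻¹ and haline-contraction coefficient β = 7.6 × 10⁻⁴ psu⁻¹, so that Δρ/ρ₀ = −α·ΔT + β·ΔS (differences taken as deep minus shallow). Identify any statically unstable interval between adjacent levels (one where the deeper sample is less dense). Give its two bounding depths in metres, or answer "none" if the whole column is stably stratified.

Evaluate Δρ/ρ₀ = −αΔT + βΔS across each adjacent pair:
  68–88 m: −αΔT+βΔS = −(2 × 10⁻⁴)(-8.6)+(7.6 × 10⁻⁴)(-0.58) = 1.3 × 10⁻³ → stable
  88–98 m: −αΔT+βΔS = −(2 × 10⁻⁴)(+10.7)+(7.6 × 10⁻⁴)(+1.33) = -1.1 × 10⁻³ → UNSTABLE
  98–205 m: −αΔT+βΔS = −(2 × 10⁻⁴)(-8.9)+(7.6 × 10⁻⁴)(+0.12) = 1.9 × 10⁻³ → stable
The 88–98 m interval has Δρ < 0: lighter water underlies denser water.

88–98 m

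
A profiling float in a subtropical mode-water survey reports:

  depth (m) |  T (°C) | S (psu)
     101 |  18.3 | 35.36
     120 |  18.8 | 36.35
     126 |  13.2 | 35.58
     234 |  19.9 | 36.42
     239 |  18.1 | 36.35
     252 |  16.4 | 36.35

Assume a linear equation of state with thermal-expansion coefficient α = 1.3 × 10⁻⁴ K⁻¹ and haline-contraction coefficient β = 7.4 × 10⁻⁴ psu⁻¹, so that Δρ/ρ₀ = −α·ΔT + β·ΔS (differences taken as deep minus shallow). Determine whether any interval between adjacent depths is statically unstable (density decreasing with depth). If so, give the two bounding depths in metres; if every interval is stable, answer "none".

Evaluate Δρ/ρ₀ = −αΔT + βΔS across each adjacent pair:
  101–120 m: −αΔT+βΔS = −(1.3 × 10⁻⁴)(+0.5)+(7.4 × 10⁻⁴)(+0.99) = 6.7 × 10⁻⁴ → stable
  120–126 m: −αΔT+βΔS = −(1.3 × 10⁻⁴)(-5.6)+(7.4 × 10⁻⁴)(-0.77) = 1.6 × 10⁻⁴ → stable
  126–234 m: −αΔT+βΔS = −(1.3 × 10⁻⁴)(+6.7)+(7.4 × 10⁻⁴)(+0.84) = -2.5 × 10⁻⁴ → UNSTABLE
  234–239 m: −αΔT+βΔS = −(1.3 × 10⁻⁴)(-1.8)+(7.4 × 10⁻⁴)(-0.07) = 1.8 × 10⁻⁴ → stable
  239–252 m: −αΔT+βΔS = −(1.3 × 10⁻⁴)(-1.7)+(7.4 × 10⁻⁴)(+0.00) = 2.2 × 10⁻⁴ → stable
The 126–234 m interval has Δρ < 0: lighter water underlies denser water.

126–234 m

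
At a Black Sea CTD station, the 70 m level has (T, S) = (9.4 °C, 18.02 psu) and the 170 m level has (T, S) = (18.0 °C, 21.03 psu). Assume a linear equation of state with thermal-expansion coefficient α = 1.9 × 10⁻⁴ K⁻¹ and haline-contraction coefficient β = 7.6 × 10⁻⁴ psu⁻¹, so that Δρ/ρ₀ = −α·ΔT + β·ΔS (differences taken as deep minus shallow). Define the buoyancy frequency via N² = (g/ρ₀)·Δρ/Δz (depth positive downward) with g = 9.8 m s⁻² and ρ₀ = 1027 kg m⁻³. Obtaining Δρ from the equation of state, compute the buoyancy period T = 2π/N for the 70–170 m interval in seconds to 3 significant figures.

ΔT = +8.6 K, ΔS = +3.01 psu (deep − shallow).
Δρ/ρ₀ = −αΔT + βΔS = -1.634 × 10⁻³ + 2.2876 × 10⁻³ = 6.536 × 10⁻⁴, so Δρ ≈ 0.6712 kg m⁻³.
N² = (g/ρ₀)·Δρ/Δz = g·(Δρ/ρ₀)/Δz = 9.8 × 6.536 × 10⁻⁴ / 100 = 6.4053 × 10⁻⁵ s⁻².
N = √(6.4053 × 10⁻⁵) = 8.0033 × 10⁻³ rad s⁻¹ → T = 2π/N = 785.07 s ≈ 785 s.

785 s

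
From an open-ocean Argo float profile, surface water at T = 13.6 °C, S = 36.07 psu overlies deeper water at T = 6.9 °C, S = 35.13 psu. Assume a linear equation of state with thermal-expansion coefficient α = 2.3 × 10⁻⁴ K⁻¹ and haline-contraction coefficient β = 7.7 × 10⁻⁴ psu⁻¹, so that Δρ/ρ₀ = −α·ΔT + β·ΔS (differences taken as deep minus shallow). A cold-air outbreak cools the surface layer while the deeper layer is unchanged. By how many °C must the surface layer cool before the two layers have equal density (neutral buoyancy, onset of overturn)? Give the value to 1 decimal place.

Neutral buoyancy requires Δρ = 0, i.e. −α(T_deep − T_surf′) + β(S_deep − S_surf) = 0.
T_surf′ = T_deep − (β/α)·ΔS = 6.9 − (7.7 × 10⁻⁴/2.3 × 10⁻⁴)·(-0.94) = 10.047 °C.
Cooling required: 13.6 − (10.047) = 3.553 °C.

3.6 °C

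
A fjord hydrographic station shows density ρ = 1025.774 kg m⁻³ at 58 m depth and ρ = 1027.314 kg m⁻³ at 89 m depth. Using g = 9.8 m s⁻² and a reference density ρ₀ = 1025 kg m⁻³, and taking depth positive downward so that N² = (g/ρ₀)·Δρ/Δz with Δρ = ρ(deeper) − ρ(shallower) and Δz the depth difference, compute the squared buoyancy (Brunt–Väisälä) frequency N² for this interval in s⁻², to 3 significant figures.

4.75 × 10⁻⁴ s⁻²

Δρ = 1027.314 − 1025.774 = 1.540 kg m⁻³ over Δz = 89 − 58 = 31 m.
N² = (9.8/1025) × (1.540/31) = 4.7496 × 10⁻⁴ s⁻² ≈ 4.75 × 10⁻⁴ s⁻².
A positive N² confirms static stability across the interval.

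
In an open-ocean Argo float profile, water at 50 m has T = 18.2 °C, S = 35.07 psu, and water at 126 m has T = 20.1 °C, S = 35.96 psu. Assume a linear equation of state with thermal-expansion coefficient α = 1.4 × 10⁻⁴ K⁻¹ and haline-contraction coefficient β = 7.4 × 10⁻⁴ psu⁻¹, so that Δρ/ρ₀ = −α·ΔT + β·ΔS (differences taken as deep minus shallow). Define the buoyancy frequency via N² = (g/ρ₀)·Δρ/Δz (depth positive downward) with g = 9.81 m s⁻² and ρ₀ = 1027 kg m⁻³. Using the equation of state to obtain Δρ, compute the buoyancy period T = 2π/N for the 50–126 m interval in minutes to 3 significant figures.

ΔT = +1.9 K, ΔS = +0.89 psu (deep − shallow).
Δρ/ρ₀ = −αΔT + βΔS = -2.66 × 10⁻⁴ + 6.586 × 10⁻⁴ = 3.926 × 10⁻⁴, so Δρ ≈ 0.4032 kg m⁻³.
N² = (g/ρ₀)·Δρ/Δz = g·(Δρ/ρ₀)/Δz = 9.81 × 3.926 × 10⁻⁴ / 76 = 5.0676 × 10⁻⁵ s⁻².
N = √(5.0676 × 10⁻⁵) = 7.1187 × 10⁻³ rad s⁻¹ → T = 2π/N = 882.63 s = 14.710 min ≈ 14.7 min.

14.7 min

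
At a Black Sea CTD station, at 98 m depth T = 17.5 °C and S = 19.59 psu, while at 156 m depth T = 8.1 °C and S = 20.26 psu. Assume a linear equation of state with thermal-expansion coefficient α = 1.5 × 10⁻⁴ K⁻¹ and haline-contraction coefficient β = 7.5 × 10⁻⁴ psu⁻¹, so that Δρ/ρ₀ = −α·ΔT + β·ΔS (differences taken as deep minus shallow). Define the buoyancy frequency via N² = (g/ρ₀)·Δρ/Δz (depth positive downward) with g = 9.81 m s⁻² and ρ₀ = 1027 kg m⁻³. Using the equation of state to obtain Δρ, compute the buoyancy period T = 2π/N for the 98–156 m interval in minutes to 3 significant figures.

5.82 min

ΔT = -9.4 K, ΔS = +0.67 psu (deep − shallow).
Δρ/ρ₀ = −αΔT + βΔS = 1.41 × 10⁻³ + 5.025 × 10⁻⁴ = 1.9125 × 10⁻³, so Δρ ≈ 1.964 kg m⁻³.
N² = (g/ρ₀)·Δρ/Δz = g·(Δρ/ρ₀)/Δz = 9.81 × 1.9125 × 10⁻³ / 58 = 3.2348 × 10⁻⁴ s⁻².
N = √(3.2348 × 10⁻⁴) = 0.017986 rad s⁻¹ → T = 2π/N = 349.34 s = 5.8223 min ≈ 5.82 min.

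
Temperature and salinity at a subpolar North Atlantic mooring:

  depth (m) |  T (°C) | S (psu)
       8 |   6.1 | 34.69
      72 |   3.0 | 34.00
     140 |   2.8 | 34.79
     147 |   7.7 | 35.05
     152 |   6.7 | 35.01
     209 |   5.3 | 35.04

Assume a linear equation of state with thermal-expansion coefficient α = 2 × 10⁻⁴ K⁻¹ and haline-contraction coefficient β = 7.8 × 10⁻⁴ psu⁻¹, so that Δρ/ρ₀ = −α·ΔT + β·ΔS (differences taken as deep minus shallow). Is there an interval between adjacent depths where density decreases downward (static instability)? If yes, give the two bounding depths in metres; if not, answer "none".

Evaluate Δρ/ρ₀ = −αΔT + βΔS across each adjacent pair:
  8–72 m: −αΔT+βΔS = −(2 × 10⁻⁴)(-3.1)+(7.8 × 10⁻⁴)(-0.69) = 8.2 × 10⁻⁵ → stable
  72–140 m: −αΔT+βΔS = −(2 × 10⁻⁴)(-0.2)+(7.8 × 10⁻⁴)(+0.79) = 6.6 × 10⁻⁴ → stable
  140–147 m: −αΔT+βΔS = −(2 × 10⁻⁴)(+4.9)+(7.8 × 10⁻⁴)(+0.26) = -7.8 × 10⁻⁴ → UNSTABLE
  147–152 m: −αΔT+βΔS = −(2 × 10⁻⁴)(-1.0)+(7.8 × 10⁻⁴)(-0.04) = 1.7 × 10⁻⁴ → stable
  152–209 m: −αΔT+βΔS = −(2 × 10⁻⁴)(-1.4)+(7.8 × 10⁻⁴)(+0.03) = 3.0 × 10⁻⁴ → stable
The 140–147 m interval has Δρ < 0: lighter water underlies denser water.

140–147 m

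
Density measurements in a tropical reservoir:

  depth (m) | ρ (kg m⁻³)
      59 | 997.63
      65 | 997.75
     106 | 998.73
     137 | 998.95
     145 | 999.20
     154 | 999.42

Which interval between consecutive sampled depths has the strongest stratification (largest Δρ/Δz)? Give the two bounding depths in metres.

Compute the density gradient over each adjacent pair:
  59–65 m: Δρ/Δz = 0.12/6 = 0.020 kg m⁻⁴
  65–106 m: Δρ/Δz = 0.98/41 = 0.024 kg m⁻⁴
  106–137 m: Δρ/Δz = 0.22/31 = 7.1 × 10⁻³ kg m⁻⁴
  137–145 m: Δρ/Δz = 0.25/8 = 0.031 kg m⁻⁴
  145–154 m: Δρ/Δz = 0.22/9 = 0.024 kg m⁻⁴
The largest gradient is in the 137–145 m interval — the pycnocline.

137–145 m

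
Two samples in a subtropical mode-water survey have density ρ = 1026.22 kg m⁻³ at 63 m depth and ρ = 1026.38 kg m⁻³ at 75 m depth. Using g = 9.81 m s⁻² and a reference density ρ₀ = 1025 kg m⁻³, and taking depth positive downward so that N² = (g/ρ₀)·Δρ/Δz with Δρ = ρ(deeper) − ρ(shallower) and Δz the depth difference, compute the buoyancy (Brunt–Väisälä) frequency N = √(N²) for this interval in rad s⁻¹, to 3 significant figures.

0.0113 rad s⁻¹

Δρ = 1026.38 − 1026.22 = 0.16 kg m⁻³ over Δz = 75 − 63 = 12 m.
N² = (9.81/1025) × (0.16/12) = 1.2761 × 10⁻⁴ s⁻².
N = √(1.2761 × 10⁻⁴) = 0.011296 rad s⁻¹ ≈ 0.0113 rad s⁻¹.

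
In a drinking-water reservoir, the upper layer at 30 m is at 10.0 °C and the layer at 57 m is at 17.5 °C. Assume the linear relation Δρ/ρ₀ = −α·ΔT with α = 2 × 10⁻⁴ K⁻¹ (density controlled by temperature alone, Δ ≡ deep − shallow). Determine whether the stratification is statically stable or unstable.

unstable

ΔT = 17.5 − 10.0 = +7.5 K, so Δρ/ρ₀ = −αΔT = -1.50 × 10⁻³.
Δρ/ρ₀ < 0, so Δρ < 0: deeper water is lighter → statically unstable; the column would overturn.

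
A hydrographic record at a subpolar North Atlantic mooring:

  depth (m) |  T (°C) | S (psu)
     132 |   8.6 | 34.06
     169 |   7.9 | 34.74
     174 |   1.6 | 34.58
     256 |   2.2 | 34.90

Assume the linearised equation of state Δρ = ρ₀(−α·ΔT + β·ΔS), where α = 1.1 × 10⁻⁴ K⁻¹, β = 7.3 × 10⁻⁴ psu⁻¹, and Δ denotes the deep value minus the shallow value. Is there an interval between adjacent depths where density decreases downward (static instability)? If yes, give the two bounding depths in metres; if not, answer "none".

none

Evaluate Δρ/ρ₀ = −αΔT + βΔS across each adjacent pair:
  132–169 m: −αΔT+βΔS = −(1.1 × 10⁻⁴)(-0.7)+(7.3 × 10⁻⁴)(+0.68) = 5.7 × 10⁻⁴ → stable
  169–174 m: −αΔT+βΔS = −(1.1 × 10⁻⁴)(-6.3)+(7.3 × 10⁻⁴)(-0.16) = 5.8 × 10⁻⁴ → stable
  174–256 m: −αΔT+βΔS = −(1.1 × 10⁻⁴)(+0.6)+(7.3 × 10⁻⁴)(+0.32) = 1.7 × 10⁻⁴ → stable
Every interval has Δρ > 0: the column is stably stratified throughout.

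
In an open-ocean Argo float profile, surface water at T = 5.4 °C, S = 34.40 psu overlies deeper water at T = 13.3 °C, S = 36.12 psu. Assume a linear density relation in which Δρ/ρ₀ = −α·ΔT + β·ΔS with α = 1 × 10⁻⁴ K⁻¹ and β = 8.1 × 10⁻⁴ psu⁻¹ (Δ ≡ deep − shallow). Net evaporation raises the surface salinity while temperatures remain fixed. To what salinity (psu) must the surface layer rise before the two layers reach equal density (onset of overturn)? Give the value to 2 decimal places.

35.14 psu

Neutral buoyancy requires −α(T_deep − T_surf) + β(S_deep − S_surf′) = 0.
S_surf′ = S_deep − (α/β)·ΔT = 36.12 − (1 × 10⁻⁴/8.1 × 10⁻⁴)·(+7.9) = 35.1447 psu.
Increase required: 35.1447 − 34.40 = 0.7447 psu.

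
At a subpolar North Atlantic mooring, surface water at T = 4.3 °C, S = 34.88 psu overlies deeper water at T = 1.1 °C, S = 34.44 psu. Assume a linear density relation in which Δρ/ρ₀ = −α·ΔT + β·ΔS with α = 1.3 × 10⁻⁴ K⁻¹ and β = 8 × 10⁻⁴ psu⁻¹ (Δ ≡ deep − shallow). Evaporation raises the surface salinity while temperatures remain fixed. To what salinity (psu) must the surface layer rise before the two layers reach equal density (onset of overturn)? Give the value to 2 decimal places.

Neutral buoyancy requires −α(T_deep − T_surf) + β(S_deep − S_surf′) = 0.
S_surf′ = S_deep − (α/β)·ΔT = 34.44 − (1.3 × 10⁻⁴/8 × 10⁻⁴)·(-3.2) = 34.9600 psu.
Increase required: 34.9600 − 34.88 = 0.0800 psu.

34.96 psu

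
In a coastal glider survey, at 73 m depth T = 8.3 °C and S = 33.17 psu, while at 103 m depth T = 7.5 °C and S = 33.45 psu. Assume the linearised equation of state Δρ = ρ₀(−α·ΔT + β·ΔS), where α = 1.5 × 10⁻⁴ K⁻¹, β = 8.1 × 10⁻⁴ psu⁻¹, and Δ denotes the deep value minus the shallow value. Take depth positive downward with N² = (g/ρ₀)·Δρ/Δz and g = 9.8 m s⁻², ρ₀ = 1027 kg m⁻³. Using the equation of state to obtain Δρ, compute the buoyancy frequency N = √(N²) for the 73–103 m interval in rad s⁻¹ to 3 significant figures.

0.0106 rad s⁻¹

ΔT = -0.8 K, ΔS = +0.28 psu (deep − shallow).
Δρ/ρ₀ = −αΔT + βΔS = 1.20 × 10⁻⁴ + 2.268 × 10⁻⁴ = 3.468 × 10⁻⁴, so Δρ ≈ 0.3562 kg m⁻³.
N² = (g/ρ₀)·Δρ/Δz = g·(Δρ/ρ₀)/Δz = 9.8 × 3.468 × 10⁻⁴ / 30 = 1.1329 × 10⁻⁴ s⁻².
N = √(1.1329 × 10⁻⁴) = 0.010644 rad s⁻¹ ≈ 0.0106 rad s⁻¹.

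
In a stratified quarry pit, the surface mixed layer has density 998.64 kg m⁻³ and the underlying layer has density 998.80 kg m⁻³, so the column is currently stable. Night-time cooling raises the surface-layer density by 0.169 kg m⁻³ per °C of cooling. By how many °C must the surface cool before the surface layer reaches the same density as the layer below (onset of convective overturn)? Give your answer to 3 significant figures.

Density deficit of the surface layer: 998.80 − 998.64 = 0.16 kg m⁻³.
Required change = 0.16 / 0.169 = 0.947 °C.

0.947 °C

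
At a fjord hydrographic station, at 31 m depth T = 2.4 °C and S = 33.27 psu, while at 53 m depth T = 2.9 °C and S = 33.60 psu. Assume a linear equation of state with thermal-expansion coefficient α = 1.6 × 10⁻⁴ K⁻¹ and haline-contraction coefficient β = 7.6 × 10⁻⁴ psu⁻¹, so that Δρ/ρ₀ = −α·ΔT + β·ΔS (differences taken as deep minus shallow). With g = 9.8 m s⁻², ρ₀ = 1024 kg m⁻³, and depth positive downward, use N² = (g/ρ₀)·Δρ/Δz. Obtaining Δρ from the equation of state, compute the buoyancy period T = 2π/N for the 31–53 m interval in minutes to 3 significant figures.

ΔT = +0.5 K, ΔS = +0.33 psu (deep − shallow).
Δρ/ρ₀ = −αΔT + βΔS = -8.00 × 10⁻⁵ + 2.508 × 10⁻⁴ = 1.708 × 10⁻⁴, so Δρ ≈ 0.1749 kg m⁻³.
N² = (g/ρ₀)·Δρ/Δz = g·(Δρ/ρ₀)/Δz = 9.8 × 1.708 × 10⁻⁴ / 22 = 7.6084 × 10⁻⁵ s⁻².
N = √(7.6084 × 10⁻⁵) = 8.7226 × 10⁻³ rad s⁻¹ → T = 2π/N = 720.33 s = 12.006 min ≈ 12.0 min.

12.0 min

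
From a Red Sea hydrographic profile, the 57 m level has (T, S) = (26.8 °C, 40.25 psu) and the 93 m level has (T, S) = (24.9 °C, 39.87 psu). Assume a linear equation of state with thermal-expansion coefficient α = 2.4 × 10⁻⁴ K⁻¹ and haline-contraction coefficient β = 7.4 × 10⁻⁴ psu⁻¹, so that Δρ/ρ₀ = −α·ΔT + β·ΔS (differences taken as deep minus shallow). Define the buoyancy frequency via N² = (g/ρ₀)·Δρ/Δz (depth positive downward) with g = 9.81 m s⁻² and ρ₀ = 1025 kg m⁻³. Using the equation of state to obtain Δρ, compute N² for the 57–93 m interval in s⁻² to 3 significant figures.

4.76 × 10⁻⁵ s⁻²

ΔT = -1.9 K, ΔS = -0.38 psu (deep − shallow).
Δρ/ρ₀ = −αΔT + βΔS = 4.56 × 10⁻⁴ − 2.812 × 10⁻⁴ = 1.748 × 10⁻⁴, so Δρ ≈ 0.1792 kg m⁻³.
N² = (g/ρ₀)·Δρ/Δz = g·(Δρ/ρ₀)/Δz = 9.81 × 1.748 × 10⁻⁴ / 36 = 4.7633 × 10⁻⁵ s⁻² ≈ 4.76 × 10⁻⁵ s⁻².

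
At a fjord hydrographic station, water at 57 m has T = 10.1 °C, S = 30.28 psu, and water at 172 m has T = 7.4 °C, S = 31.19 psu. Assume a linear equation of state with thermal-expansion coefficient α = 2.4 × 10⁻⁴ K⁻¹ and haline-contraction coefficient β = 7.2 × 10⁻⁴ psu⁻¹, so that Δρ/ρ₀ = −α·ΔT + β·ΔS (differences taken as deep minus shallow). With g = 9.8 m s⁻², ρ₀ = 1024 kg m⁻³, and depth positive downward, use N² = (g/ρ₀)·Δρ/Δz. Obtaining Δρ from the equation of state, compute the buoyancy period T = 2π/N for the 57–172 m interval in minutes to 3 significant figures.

ΔT = -2.7 K, ΔS = +0.91 psu (deep − shallow).
Δρ/ρ₀ = −αΔT + βΔS = 6.48 × 10⁻⁴ + 6.552 × 10⁻⁴ = 1.3032 × 10⁻³, so Δρ ≈ 1.334 kg m⁻³.
N² = (g/ρ₀)·Δρ/Δz = g·(Δρ/ρ₀)/Δz = 9.8 × 1.3032 × 10⁻³ / 115 = 1.1106 × 10⁻⁴ s⁻².
N = √(1.1106 × 10⁻⁴) = 0.010539 rad s⁻¹ → T = 2π/N = 596.18 s = 9.9363 min ≈ 9.94 min.

9.94 min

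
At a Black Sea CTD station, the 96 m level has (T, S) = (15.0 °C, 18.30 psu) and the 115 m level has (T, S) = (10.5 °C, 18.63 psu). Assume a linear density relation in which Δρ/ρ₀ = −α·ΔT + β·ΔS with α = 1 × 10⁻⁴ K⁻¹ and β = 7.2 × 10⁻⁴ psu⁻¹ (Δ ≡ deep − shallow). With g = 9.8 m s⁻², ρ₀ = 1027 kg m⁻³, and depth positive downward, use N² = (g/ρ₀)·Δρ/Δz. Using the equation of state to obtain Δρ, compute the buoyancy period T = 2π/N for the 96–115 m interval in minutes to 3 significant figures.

ΔT = -4.5 K, ΔS = +0.33 psu (deep − shallow).
Δρ/ρ₀ = −αΔT + βΔS = 4.50 × 10⁻⁴ + 2.376 × 10⁻⁴ = 6.876 × 10⁻⁴, so Δρ ≈ 0.7062 kg m⁻³.
N² = (g/ρ₀)·Δρ/Δz = g·(Δρ/ρ₀)/Δz = 9.8 × 6.876 × 10⁻⁴ / 19 = 3.5466 × 10⁻⁴ s⁻².
N = √(3.5466 × 10⁻⁴) = 0.018832 rad s⁻¹ → T = 2π/N = 333.64 s = 5.5607 min ≈ 5.56 min.

5.56 min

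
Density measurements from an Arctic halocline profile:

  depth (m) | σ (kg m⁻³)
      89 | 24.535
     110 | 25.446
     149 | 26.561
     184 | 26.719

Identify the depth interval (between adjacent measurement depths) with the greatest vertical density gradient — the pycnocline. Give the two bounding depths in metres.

Compute the density gradient over each adjacent pair:
  89–110 m: Δρ/Δz = 0.911/21 = 0.043 kg m⁻⁴
  110–149 m: Δρ/Δz = 1.115/39 = 0.029 kg m⁻⁴
  149–184 m: Δρ/Δz = 0.158/35 = 4.5 × 10⁻³ kg m⁻⁴
The largest gradient is in the 89–110 m interval — the pycnocline.

89–110 m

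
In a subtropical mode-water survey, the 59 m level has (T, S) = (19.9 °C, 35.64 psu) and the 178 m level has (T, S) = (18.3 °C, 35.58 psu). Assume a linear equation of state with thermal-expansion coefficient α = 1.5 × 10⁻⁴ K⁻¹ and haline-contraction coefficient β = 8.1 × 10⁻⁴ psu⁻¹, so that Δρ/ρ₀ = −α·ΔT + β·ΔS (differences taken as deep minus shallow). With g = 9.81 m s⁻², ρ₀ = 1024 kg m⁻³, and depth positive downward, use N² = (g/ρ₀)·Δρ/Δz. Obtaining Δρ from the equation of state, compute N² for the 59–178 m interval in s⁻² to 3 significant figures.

1.58 × 10⁻⁵ s⁻²

ΔT = -1.6 K, ΔS = -0.06 psu (deep − shallow).
Δρ/ρ₀ = −αΔT + βΔS = 2.40 × 10⁻⁴ − 4.86 × 10⁻⁵ = 1.914 × 10⁻⁴, so Δρ ≈ 0.1960 kg m⁻³.
N² = (g/ρ₀)·Δρ/Δz = g·(Δρ/ρ₀)/Δz = 9.81 × 1.914 × 10⁻⁴ / 119 = 1.5778 × 10⁻⁵ s⁻² ≈ 1.58 × 10⁻⁵ s⁻².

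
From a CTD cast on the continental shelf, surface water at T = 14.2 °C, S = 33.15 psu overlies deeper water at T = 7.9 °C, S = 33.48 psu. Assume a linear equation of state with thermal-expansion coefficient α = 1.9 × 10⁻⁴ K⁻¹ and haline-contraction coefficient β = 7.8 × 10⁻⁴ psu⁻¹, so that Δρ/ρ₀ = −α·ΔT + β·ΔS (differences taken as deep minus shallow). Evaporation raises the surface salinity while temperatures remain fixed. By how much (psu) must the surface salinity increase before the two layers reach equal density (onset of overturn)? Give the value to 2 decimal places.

Neutral buoyancy requires −α(T_deep − T_surf) + β(S_deep − S_surf′) = 0.
S_surf′ = S_deep − (α/β)·ΔT = 33.48 − (1.9 × 10⁻⁴/7.8 × 10⁻⁴)·(-6.3) = 35.0146 psu.
Increase required: 35.0146 − 33.15 = 1.8646 psu.

1.86 psu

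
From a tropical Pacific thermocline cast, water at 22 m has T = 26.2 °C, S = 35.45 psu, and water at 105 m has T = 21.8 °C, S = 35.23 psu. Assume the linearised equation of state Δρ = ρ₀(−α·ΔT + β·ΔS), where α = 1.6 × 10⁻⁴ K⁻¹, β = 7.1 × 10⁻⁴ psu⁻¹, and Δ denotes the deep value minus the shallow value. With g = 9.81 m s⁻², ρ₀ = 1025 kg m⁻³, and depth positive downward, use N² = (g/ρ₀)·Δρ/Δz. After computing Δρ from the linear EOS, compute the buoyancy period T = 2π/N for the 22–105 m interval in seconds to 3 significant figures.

ΔT = -4.4 K, ΔS = -0.22 psu (deep − shallow).
Δρ/ρ₀ = −αΔT + βΔS = 7.04 × 10⁻⁴ − 1.562 × 10⁻⁴ = 5.478 × 10⁻⁴, so Δρ ≈ 0.5615 kg m⁻³.
N² = (g/ρ₀)·Δρ/Δz = g·(Δρ/ρ₀)/Δz = 9.81 × 5.478 × 10⁻⁴ / 83 = 6.4746 × 10⁻⁵ s⁻².
N = √(6.4746 × 10⁻⁵) = 8.0465 × 10⁻³ rad s⁻¹ → T = 2π/N = 780.86 s ≈ 781 s.

781 s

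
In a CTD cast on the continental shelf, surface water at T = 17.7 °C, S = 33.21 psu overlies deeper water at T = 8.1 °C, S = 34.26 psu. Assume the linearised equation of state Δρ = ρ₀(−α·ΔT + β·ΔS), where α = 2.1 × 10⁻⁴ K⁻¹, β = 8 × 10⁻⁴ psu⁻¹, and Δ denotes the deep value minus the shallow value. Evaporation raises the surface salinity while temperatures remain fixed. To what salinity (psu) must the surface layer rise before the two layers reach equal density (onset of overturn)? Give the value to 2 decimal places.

36.78 psu

Neutral buoyancy requires −α(T_deep − T_surf) + β(S_deep − S_surf′) = 0.
S_surf′ = S_deep − (α/β)·ΔT = 34.26 − (2.1 × 10⁻⁴/8 × 10⁻⁴)·(-9.6) = 36.7800 psu.
Increase required: 36.7800 − 33.21 = 3.5700 psu.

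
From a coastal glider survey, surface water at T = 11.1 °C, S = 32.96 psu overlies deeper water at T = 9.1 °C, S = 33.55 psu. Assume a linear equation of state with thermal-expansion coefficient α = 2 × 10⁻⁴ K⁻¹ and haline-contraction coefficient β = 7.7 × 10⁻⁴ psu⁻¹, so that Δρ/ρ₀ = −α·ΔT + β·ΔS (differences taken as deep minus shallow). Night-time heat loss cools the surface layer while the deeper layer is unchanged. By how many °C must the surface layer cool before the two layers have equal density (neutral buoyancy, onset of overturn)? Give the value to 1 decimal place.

4.3 °C

Neutral buoyancy requires Δρ = 0, i.e. −α(T_deep − T_surf′) + β(S_deep − S_surf) = 0.
T_surf′ = T_deep − (β/α)·ΔS = 9.1 − (7.7 × 10⁻⁴/2 × 10⁻⁴)·(+0.59) = 6.829 °C.
Cooling required: 11.1 − (6.829) = 4.271 °C.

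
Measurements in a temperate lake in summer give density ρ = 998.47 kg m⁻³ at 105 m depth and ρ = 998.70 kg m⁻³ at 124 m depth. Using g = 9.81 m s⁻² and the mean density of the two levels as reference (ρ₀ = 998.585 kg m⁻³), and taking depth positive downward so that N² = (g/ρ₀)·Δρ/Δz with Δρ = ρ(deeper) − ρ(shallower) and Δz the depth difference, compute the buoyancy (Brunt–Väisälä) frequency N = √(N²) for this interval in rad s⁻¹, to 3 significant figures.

Δρ = 998.70 − 998.47 = 0.23 kg m⁻³ over Δz = 124 − 105 = 19 m.
N² = (9.81/998.585) × (0.23/19) = 1.1892 × 10⁻⁴ s⁻².
N = √(1.1892 × 10⁻⁴) = 0.010905 rad s⁻¹ ≈ 0.0109 rad s⁻¹.

0.0109 rad s⁻¹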